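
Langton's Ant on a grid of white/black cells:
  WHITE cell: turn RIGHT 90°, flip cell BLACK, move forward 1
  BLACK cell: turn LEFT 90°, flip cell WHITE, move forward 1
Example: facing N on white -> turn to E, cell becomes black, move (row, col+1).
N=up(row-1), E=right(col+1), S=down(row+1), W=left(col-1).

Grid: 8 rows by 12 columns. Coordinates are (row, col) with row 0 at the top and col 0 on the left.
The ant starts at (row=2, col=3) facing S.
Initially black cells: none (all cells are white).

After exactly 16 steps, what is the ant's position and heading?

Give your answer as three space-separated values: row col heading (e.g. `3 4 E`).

Answer: 2 3 S

Derivation:
Step 1: on WHITE (2,3): turn R to W, flip to black, move to (2,2). |black|=1
Step 2: on WHITE (2,2): turn R to N, flip to black, move to (1,2). |black|=2
Step 3: on WHITE (1,2): turn R to E, flip to black, move to (1,3). |black|=3
Step 4: on WHITE (1,3): turn R to S, flip to black, move to (2,3). |black|=4
Step 5: on BLACK (2,3): turn L to E, flip to white, move to (2,4). |black|=3
Step 6: on WHITE (2,4): turn R to S, flip to black, move to (3,4). |black|=4
Step 7: on WHITE (3,4): turn R to W, flip to black, move to (3,3). |black|=5
Step 8: on WHITE (3,3): turn R to N, flip to black, move to (2,3). |black|=6
Step 9: on WHITE (2,3): turn R to E, flip to black, move to (2,4). |black|=7
Step 10: on BLACK (2,4): turn L to N, flip to white, move to (1,4). |black|=6
Step 11: on WHITE (1,4): turn R to E, flip to black, move to (1,5). |black|=7
Step 12: on WHITE (1,5): turn R to S, flip to black, move to (2,5). |black|=8
Step 13: on WHITE (2,5): turn R to W, flip to black, move to (2,4). |black|=9
Step 14: on WHITE (2,4): turn R to N, flip to black, move to (1,4). |black|=10
Step 15: on BLACK (1,4): turn L to W, flip to white, move to (1,3). |black|=9
Step 16: on BLACK (1,3): turn L to S, flip to white, move to (2,3). |black|=8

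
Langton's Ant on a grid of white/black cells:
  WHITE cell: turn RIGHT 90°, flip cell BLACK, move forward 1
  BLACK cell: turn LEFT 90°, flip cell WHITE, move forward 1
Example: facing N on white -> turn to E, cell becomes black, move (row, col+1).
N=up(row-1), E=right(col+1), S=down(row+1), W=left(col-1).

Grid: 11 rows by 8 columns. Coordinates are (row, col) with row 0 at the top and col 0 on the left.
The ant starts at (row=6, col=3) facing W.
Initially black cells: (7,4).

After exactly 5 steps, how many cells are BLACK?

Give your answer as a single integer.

Answer: 4

Derivation:
Step 1: on WHITE (6,3): turn R to N, flip to black, move to (5,3). |black|=2
Step 2: on WHITE (5,3): turn R to E, flip to black, move to (5,4). |black|=3
Step 3: on WHITE (5,4): turn R to S, flip to black, move to (6,4). |black|=4
Step 4: on WHITE (6,4): turn R to W, flip to black, move to (6,3). |black|=5
Step 5: on BLACK (6,3): turn L to S, flip to white, move to (7,3). |black|=4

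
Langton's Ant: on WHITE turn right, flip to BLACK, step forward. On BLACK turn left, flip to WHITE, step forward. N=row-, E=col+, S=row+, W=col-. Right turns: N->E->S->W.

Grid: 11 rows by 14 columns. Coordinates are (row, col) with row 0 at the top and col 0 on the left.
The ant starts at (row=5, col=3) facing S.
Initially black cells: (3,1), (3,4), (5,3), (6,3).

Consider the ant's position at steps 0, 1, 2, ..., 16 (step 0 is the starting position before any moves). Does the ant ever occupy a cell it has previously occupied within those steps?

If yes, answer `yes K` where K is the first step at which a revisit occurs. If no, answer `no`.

Answer: yes 7

Derivation:
Step 1: on BLACK (5,3): turn L to E, flip to white, move to (5,4). |black|=3 — new cell
Step 2: on WHITE (5,4): turn R to S, flip to black, move to (6,4). |black|=4 — new cell
Step 3: on WHITE (6,4): turn R to W, flip to black, move to (6,3). |black|=5 — new cell
Step 4: on BLACK (6,3): turn L to S, flip to white, move to (7,3). |black|=4 — new cell
Step 5: on WHITE (7,3): turn R to W, flip to black, move to (7,2). |black|=5 — new cell
Step 6: on WHITE (7,2): turn R to N, flip to black, move to (6,2). |black|=6 — new cell
Step 7: on WHITE (6,2): turn R to E, flip to black, move to (6,3). |black|=7 — REVISIT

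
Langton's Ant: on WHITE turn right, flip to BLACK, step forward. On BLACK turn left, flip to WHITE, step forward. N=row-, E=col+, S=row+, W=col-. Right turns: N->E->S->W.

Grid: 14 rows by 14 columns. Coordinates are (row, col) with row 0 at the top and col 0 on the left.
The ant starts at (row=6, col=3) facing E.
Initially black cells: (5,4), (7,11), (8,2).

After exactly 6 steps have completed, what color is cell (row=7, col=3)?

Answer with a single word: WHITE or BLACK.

Step 1: on WHITE (6,3): turn R to S, flip to black, move to (7,3). |black|=4
Step 2: on WHITE (7,3): turn R to W, flip to black, move to (7,2). |black|=5
Step 3: on WHITE (7,2): turn R to N, flip to black, move to (6,2). |black|=6
Step 4: on WHITE (6,2): turn R to E, flip to black, move to (6,3). |black|=7
Step 5: on BLACK (6,3): turn L to N, flip to white, move to (5,3). |black|=6
Step 6: on WHITE (5,3): turn R to E, flip to black, move to (5,4). |black|=7

Answer: BLACK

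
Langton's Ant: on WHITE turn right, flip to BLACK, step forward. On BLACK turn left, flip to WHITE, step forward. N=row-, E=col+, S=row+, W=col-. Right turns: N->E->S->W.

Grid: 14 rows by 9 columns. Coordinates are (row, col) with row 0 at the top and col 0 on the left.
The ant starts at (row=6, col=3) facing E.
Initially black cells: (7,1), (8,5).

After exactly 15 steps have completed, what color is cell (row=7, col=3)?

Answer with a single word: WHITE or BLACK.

Answer: BLACK

Derivation:
Step 1: on WHITE (6,3): turn R to S, flip to black, move to (7,3). |black|=3
Step 2: on WHITE (7,3): turn R to W, flip to black, move to (7,2). |black|=4
Step 3: on WHITE (7,2): turn R to N, flip to black, move to (6,2). |black|=5
Step 4: on WHITE (6,2): turn R to E, flip to black, move to (6,3). |black|=6
Step 5: on BLACK (6,3): turn L to N, flip to white, move to (5,3). |black|=5
Step 6: on WHITE (5,3): turn R to E, flip to black, move to (5,4). |black|=6
Step 7: on WHITE (5,4): turn R to S, flip to black, move to (6,4). |black|=7
Step 8: on WHITE (6,4): turn R to W, flip to black, move to (6,3). |black|=8
Step 9: on WHITE (6,3): turn R to N, flip to black, move to (5,3). |black|=9
Step 10: on BLACK (5,3): turn L to W, flip to white, move to (5,2). |black|=8
Step 11: on WHITE (5,2): turn R to N, flip to black, move to (4,2). |black|=9
Step 12: on WHITE (4,2): turn R to E, flip to black, move to (4,3). |black|=10
Step 13: on WHITE (4,3): turn R to S, flip to black, move to (5,3). |black|=11
Step 14: on WHITE (5,3): turn R to W, flip to black, move to (5,2). |black|=12
Step 15: on BLACK (5,2): turn L to S, flip to white, move to (6,2). |black|=11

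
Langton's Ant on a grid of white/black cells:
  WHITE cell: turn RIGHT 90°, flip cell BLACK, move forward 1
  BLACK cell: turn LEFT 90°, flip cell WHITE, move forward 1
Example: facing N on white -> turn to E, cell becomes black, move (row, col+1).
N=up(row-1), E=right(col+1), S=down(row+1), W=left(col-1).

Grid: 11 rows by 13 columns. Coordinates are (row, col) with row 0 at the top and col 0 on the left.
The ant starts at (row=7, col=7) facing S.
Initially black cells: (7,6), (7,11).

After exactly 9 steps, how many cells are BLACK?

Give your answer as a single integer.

Answer: 7

Derivation:
Step 1: on WHITE (7,7): turn R to W, flip to black, move to (7,6). |black|=3
Step 2: on BLACK (7,6): turn L to S, flip to white, move to (8,6). |black|=2
Step 3: on WHITE (8,6): turn R to W, flip to black, move to (8,5). |black|=3
Step 4: on WHITE (8,5): turn R to N, flip to black, move to (7,5). |black|=4
Step 5: on WHITE (7,5): turn R to E, flip to black, move to (7,6). |black|=5
Step 6: on WHITE (7,6): turn R to S, flip to black, move to (8,6). |black|=6
Step 7: on BLACK (8,6): turn L to E, flip to white, move to (8,7). |black|=5
Step 8: on WHITE (8,7): turn R to S, flip to black, move to (9,7). |black|=6
Step 9: on WHITE (9,7): turn R to W, flip to black, move to (9,6). |black|=7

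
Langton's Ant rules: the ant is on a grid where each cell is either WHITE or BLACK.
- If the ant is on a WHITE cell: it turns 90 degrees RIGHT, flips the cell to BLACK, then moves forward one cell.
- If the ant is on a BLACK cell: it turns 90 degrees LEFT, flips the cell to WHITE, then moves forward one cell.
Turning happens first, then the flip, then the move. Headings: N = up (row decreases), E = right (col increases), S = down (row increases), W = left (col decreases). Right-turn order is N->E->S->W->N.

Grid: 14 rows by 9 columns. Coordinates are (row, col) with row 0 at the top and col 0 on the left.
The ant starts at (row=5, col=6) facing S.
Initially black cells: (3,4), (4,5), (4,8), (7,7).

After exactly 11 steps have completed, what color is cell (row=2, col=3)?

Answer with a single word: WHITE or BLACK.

Answer: BLACK

Derivation:
Step 1: on WHITE (5,6): turn R to W, flip to black, move to (5,5). |black|=5
Step 2: on WHITE (5,5): turn R to N, flip to black, move to (4,5). |black|=6
Step 3: on BLACK (4,5): turn L to W, flip to white, move to (4,4). |black|=5
Step 4: on WHITE (4,4): turn R to N, flip to black, move to (3,4). |black|=6
Step 5: on BLACK (3,4): turn L to W, flip to white, move to (3,3). |black|=5
Step 6: on WHITE (3,3): turn R to N, flip to black, move to (2,3). |black|=6
Step 7: on WHITE (2,3): turn R to E, flip to black, move to (2,4). |black|=7
Step 8: on WHITE (2,4): turn R to S, flip to black, move to (3,4). |black|=8
Step 9: on WHITE (3,4): turn R to W, flip to black, move to (3,3). |black|=9
Step 10: on BLACK (3,3): turn L to S, flip to white, move to (4,3). |black|=8
Step 11: on WHITE (4,3): turn R to W, flip to black, move to (4,2). |black|=9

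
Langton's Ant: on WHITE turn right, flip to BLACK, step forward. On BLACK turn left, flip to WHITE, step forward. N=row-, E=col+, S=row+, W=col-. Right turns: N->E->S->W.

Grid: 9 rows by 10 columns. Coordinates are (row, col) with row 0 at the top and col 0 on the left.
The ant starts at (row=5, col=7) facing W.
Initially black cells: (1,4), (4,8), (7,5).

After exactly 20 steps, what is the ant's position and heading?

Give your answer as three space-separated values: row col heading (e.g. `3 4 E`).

Answer: 1 7 E

Derivation:
Step 1: on WHITE (5,7): turn R to N, flip to black, move to (4,7). |black|=4
Step 2: on WHITE (4,7): turn R to E, flip to black, move to (4,8). |black|=5
Step 3: on BLACK (4,8): turn L to N, flip to white, move to (3,8). |black|=4
Step 4: on WHITE (3,8): turn R to E, flip to black, move to (3,9). |black|=5
Step 5: on WHITE (3,9): turn R to S, flip to black, move to (4,9). |black|=6
Step 6: on WHITE (4,9): turn R to W, flip to black, move to (4,8). |black|=7
Step 7: on WHITE (4,8): turn R to N, flip to black, move to (3,8). |black|=8
Step 8: on BLACK (3,8): turn L to W, flip to white, move to (3,7). |black|=7
Step 9: on WHITE (3,7): turn R to N, flip to black, move to (2,7). |black|=8
Step 10: on WHITE (2,7): turn R to E, flip to black, move to (2,8). |black|=9
Step 11: on WHITE (2,8): turn R to S, flip to black, move to (3,8). |black|=10
Step 12: on WHITE (3,8): turn R to W, flip to black, move to (3,7). |black|=11
Step 13: on BLACK (3,7): turn L to S, flip to white, move to (4,7). |black|=10
Step 14: on BLACK (4,7): turn L to E, flip to white, move to (4,8). |black|=9
Step 15: on BLACK (4,8): turn L to N, flip to white, move to (3,8). |black|=8
Step 16: on BLACK (3,8): turn L to W, flip to white, move to (3,7). |black|=7
Step 17: on WHITE (3,7): turn R to N, flip to black, move to (2,7). |black|=8
Step 18: on BLACK (2,7): turn L to W, flip to white, move to (2,6). |black|=7
Step 19: on WHITE (2,6): turn R to N, flip to black, move to (1,6). |black|=8
Step 20: on WHITE (1,6): turn R to E, flip to black, move to (1,7). |black|=9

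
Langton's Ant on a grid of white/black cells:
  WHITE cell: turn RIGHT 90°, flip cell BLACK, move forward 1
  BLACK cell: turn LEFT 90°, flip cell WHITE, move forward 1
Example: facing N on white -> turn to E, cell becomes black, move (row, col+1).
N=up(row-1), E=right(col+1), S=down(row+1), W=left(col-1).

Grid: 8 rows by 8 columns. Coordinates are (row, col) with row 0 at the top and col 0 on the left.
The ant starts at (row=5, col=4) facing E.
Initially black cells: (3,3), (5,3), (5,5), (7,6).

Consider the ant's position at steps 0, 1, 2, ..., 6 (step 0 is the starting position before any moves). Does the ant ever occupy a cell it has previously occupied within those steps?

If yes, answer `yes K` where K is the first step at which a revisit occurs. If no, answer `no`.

Step 1: on WHITE (5,4): turn R to S, flip to black, move to (6,4). |black|=5 — new cell
Step 2: on WHITE (6,4): turn R to W, flip to black, move to (6,3). |black|=6 — new cell
Step 3: on WHITE (6,3): turn R to N, flip to black, move to (5,3). |black|=7 — new cell
Step 4: on BLACK (5,3): turn L to W, flip to white, move to (5,2). |black|=6 — new cell
Step 5: on WHITE (5,2): turn R to N, flip to black, move to (4,2). |black|=7 — new cell
Step 6: on WHITE (4,2): turn R to E, flip to black, move to (4,3). |black|=8 — new cell
No revisit within 6 steps.

Answer: no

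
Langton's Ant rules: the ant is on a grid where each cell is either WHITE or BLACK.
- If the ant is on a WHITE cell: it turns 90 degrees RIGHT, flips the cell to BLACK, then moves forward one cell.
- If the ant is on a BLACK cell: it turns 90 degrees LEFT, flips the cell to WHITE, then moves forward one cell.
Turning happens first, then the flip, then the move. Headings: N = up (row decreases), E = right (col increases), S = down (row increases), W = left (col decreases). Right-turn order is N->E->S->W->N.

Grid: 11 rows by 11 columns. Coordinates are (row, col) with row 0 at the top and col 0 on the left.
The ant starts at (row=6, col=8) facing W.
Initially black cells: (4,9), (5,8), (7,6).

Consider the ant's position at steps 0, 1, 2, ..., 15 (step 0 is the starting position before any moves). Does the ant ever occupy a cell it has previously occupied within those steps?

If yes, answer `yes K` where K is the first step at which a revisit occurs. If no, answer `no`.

Step 1: on WHITE (6,8): turn R to N, flip to black, move to (5,8). |black|=4 — new cell
Step 2: on BLACK (5,8): turn L to W, flip to white, move to (5,7). |black|=3 — new cell
Step 3: on WHITE (5,7): turn R to N, flip to black, move to (4,7). |black|=4 — new cell
Step 4: on WHITE (4,7): turn R to E, flip to black, move to (4,8). |black|=5 — new cell
Step 5: on WHITE (4,8): turn R to S, flip to black, move to (5,8). |black|=6 — REVISIT

Answer: yes 5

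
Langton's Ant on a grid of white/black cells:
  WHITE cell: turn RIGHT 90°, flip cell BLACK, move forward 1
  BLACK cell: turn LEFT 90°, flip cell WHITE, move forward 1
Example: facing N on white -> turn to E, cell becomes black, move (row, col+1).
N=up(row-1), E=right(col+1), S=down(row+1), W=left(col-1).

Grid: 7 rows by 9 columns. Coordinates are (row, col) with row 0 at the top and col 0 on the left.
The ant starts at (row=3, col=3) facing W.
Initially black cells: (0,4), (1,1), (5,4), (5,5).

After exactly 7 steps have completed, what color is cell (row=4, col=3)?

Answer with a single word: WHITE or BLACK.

Answer: BLACK

Derivation:
Step 1: on WHITE (3,3): turn R to N, flip to black, move to (2,3). |black|=5
Step 2: on WHITE (2,3): turn R to E, flip to black, move to (2,4). |black|=6
Step 3: on WHITE (2,4): turn R to S, flip to black, move to (3,4). |black|=7
Step 4: on WHITE (3,4): turn R to W, flip to black, move to (3,3). |black|=8
Step 5: on BLACK (3,3): turn L to S, flip to white, move to (4,3). |black|=7
Step 6: on WHITE (4,3): turn R to W, flip to black, move to (4,2). |black|=8
Step 7: on WHITE (4,2): turn R to N, flip to black, move to (3,2). |black|=9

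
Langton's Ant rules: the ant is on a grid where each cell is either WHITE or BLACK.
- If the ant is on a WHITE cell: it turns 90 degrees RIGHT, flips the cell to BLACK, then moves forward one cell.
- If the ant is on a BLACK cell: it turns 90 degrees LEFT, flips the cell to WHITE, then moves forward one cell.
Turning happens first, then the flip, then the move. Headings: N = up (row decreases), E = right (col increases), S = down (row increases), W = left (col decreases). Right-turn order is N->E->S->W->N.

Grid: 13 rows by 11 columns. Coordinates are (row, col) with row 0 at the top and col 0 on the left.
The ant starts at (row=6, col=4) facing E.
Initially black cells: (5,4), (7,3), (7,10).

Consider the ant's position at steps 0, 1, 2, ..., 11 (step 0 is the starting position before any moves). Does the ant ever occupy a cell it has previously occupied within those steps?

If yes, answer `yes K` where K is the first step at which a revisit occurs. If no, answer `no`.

Answer: yes 6

Derivation:
Step 1: on WHITE (6,4): turn R to S, flip to black, move to (7,4). |black|=4 — new cell
Step 2: on WHITE (7,4): turn R to W, flip to black, move to (7,3). |black|=5 — new cell
Step 3: on BLACK (7,3): turn L to S, flip to white, move to (8,3). |black|=4 — new cell
Step 4: on WHITE (8,3): turn R to W, flip to black, move to (8,2). |black|=5 — new cell
Step 5: on WHITE (8,2): turn R to N, flip to black, move to (7,2). |black|=6 — new cell
Step 6: on WHITE (7,2): turn R to E, flip to black, move to (7,3). |black|=7 — REVISIT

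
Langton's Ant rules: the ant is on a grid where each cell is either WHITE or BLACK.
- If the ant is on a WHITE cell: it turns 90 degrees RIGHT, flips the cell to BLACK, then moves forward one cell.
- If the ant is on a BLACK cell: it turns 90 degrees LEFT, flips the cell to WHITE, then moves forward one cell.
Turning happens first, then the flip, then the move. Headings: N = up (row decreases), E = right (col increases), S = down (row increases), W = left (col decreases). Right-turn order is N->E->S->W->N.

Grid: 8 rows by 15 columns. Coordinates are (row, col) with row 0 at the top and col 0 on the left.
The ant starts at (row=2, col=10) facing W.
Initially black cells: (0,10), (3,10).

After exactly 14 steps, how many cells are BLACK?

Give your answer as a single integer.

Answer: 6

Derivation:
Step 1: on WHITE (2,10): turn R to N, flip to black, move to (1,10). |black|=3
Step 2: on WHITE (1,10): turn R to E, flip to black, move to (1,11). |black|=4
Step 3: on WHITE (1,11): turn R to S, flip to black, move to (2,11). |black|=5
Step 4: on WHITE (2,11): turn R to W, flip to black, move to (2,10). |black|=6
Step 5: on BLACK (2,10): turn L to S, flip to white, move to (3,10). |black|=5
Step 6: on BLACK (3,10): turn L to E, flip to white, move to (3,11). |black|=4
Step 7: on WHITE (3,11): turn R to S, flip to black, move to (4,11). |black|=5
Step 8: on WHITE (4,11): turn R to W, flip to black, move to (4,10). |black|=6
Step 9: on WHITE (4,10): turn R to N, flip to black, move to (3,10). |black|=7
Step 10: on WHITE (3,10): turn R to E, flip to black, move to (3,11). |black|=8
Step 11: on BLACK (3,11): turn L to N, flip to white, move to (2,11). |black|=7
Step 12: on BLACK (2,11): turn L to W, flip to white, move to (2,10). |black|=6
Step 13: on WHITE (2,10): turn R to N, flip to black, move to (1,10). |black|=7
Step 14: on BLACK (1,10): turn L to W, flip to white, move to (1,9). |black|=6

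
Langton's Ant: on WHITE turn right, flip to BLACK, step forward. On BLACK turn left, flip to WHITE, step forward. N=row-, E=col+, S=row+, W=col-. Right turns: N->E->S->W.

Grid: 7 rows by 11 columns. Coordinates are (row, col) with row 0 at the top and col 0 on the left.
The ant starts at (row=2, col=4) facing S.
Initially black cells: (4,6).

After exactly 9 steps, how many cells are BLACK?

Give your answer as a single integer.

Answer: 8

Derivation:
Step 1: on WHITE (2,4): turn R to W, flip to black, move to (2,3). |black|=2
Step 2: on WHITE (2,3): turn R to N, flip to black, move to (1,3). |black|=3
Step 3: on WHITE (1,3): turn R to E, flip to black, move to (1,4). |black|=4
Step 4: on WHITE (1,4): turn R to S, flip to black, move to (2,4). |black|=5
Step 5: on BLACK (2,4): turn L to E, flip to white, move to (2,5). |black|=4
Step 6: on WHITE (2,5): turn R to S, flip to black, move to (3,5). |black|=5
Step 7: on WHITE (3,5): turn R to W, flip to black, move to (3,4). |black|=6
Step 8: on WHITE (3,4): turn R to N, flip to black, move to (2,4). |black|=7
Step 9: on WHITE (2,4): turn R to E, flip to black, move to (2,5). |black|=8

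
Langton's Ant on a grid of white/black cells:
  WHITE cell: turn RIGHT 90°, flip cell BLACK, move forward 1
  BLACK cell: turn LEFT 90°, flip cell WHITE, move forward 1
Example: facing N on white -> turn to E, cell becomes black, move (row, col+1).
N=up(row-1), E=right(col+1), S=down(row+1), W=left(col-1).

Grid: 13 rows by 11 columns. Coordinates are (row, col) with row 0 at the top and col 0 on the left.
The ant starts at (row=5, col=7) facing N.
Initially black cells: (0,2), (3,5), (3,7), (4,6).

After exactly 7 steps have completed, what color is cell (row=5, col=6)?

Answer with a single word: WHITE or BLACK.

Step 1: on WHITE (5,7): turn R to E, flip to black, move to (5,8). |black|=5
Step 2: on WHITE (5,8): turn R to S, flip to black, move to (6,8). |black|=6
Step 3: on WHITE (6,8): turn R to W, flip to black, move to (6,7). |black|=7
Step 4: on WHITE (6,7): turn R to N, flip to black, move to (5,7). |black|=8
Step 5: on BLACK (5,7): turn L to W, flip to white, move to (5,6). |black|=7
Step 6: on WHITE (5,6): turn R to N, flip to black, move to (4,6). |black|=8
Step 7: on BLACK (4,6): turn L to W, flip to white, move to (4,5). |black|=7

Answer: BLACK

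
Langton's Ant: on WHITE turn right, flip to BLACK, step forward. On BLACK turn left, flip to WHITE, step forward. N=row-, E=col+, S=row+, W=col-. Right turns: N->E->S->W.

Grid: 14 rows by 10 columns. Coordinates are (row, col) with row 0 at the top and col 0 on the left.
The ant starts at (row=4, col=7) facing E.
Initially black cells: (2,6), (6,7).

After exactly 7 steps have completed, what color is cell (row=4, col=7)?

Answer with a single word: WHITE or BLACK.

Step 1: on WHITE (4,7): turn R to S, flip to black, move to (5,7). |black|=3
Step 2: on WHITE (5,7): turn R to W, flip to black, move to (5,6). |black|=4
Step 3: on WHITE (5,6): turn R to N, flip to black, move to (4,6). |black|=5
Step 4: on WHITE (4,6): turn R to E, flip to black, move to (4,7). |black|=6
Step 5: on BLACK (4,7): turn L to N, flip to white, move to (3,7). |black|=5
Step 6: on WHITE (3,7): turn R to E, flip to black, move to (3,8). |black|=6
Step 7: on WHITE (3,8): turn R to S, flip to black, move to (4,8). |black|=7

Answer: WHITE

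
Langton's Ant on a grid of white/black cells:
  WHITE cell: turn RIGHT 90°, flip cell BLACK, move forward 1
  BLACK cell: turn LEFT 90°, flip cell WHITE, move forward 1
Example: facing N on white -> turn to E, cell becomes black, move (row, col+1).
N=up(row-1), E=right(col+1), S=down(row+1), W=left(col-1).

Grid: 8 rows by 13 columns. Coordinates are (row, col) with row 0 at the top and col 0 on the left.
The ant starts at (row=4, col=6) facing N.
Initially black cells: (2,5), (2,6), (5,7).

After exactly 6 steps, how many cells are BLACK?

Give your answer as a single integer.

Step 1: on WHITE (4,6): turn R to E, flip to black, move to (4,7). |black|=4
Step 2: on WHITE (4,7): turn R to S, flip to black, move to (5,7). |black|=5
Step 3: on BLACK (5,7): turn L to E, flip to white, move to (5,8). |black|=4
Step 4: on WHITE (5,8): turn R to S, flip to black, move to (6,8). |black|=5
Step 5: on WHITE (6,8): turn R to W, flip to black, move to (6,7). |black|=6
Step 6: on WHITE (6,7): turn R to N, flip to black, move to (5,7). |black|=7

Answer: 7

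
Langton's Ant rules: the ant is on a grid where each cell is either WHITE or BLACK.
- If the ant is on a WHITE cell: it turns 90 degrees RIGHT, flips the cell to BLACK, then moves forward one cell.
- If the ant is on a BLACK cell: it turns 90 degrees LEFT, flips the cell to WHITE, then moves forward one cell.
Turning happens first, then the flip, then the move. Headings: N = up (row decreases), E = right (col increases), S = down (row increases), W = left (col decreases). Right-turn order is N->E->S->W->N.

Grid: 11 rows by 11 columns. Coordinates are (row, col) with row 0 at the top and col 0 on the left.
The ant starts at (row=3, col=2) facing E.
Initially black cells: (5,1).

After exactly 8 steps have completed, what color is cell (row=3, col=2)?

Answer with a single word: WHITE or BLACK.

Step 1: on WHITE (3,2): turn R to S, flip to black, move to (4,2). |black|=2
Step 2: on WHITE (4,2): turn R to W, flip to black, move to (4,1). |black|=3
Step 3: on WHITE (4,1): turn R to N, flip to black, move to (3,1). |black|=4
Step 4: on WHITE (3,1): turn R to E, flip to black, move to (3,2). |black|=5
Step 5: on BLACK (3,2): turn L to N, flip to white, move to (2,2). |black|=4
Step 6: on WHITE (2,2): turn R to E, flip to black, move to (2,3). |black|=5
Step 7: on WHITE (2,3): turn R to S, flip to black, move to (3,3). |black|=6
Step 8: on WHITE (3,3): turn R to W, flip to black, move to (3,2). |black|=7

Answer: WHITE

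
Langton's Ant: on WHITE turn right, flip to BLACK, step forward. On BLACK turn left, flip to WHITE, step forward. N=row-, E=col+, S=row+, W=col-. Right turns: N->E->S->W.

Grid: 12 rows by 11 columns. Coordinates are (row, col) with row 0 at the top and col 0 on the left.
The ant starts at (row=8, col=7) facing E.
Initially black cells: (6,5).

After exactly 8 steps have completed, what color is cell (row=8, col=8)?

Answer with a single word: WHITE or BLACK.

Answer: BLACK

Derivation:
Step 1: on WHITE (8,7): turn R to S, flip to black, move to (9,7). |black|=2
Step 2: on WHITE (9,7): turn R to W, flip to black, move to (9,6). |black|=3
Step 3: on WHITE (9,6): turn R to N, flip to black, move to (8,6). |black|=4
Step 4: on WHITE (8,6): turn R to E, flip to black, move to (8,7). |black|=5
Step 5: on BLACK (8,7): turn L to N, flip to white, move to (7,7). |black|=4
Step 6: on WHITE (7,7): turn R to E, flip to black, move to (7,8). |black|=5
Step 7: on WHITE (7,8): turn R to S, flip to black, move to (8,8). |black|=6
Step 8: on WHITE (8,8): turn R to W, flip to black, move to (8,7). |black|=7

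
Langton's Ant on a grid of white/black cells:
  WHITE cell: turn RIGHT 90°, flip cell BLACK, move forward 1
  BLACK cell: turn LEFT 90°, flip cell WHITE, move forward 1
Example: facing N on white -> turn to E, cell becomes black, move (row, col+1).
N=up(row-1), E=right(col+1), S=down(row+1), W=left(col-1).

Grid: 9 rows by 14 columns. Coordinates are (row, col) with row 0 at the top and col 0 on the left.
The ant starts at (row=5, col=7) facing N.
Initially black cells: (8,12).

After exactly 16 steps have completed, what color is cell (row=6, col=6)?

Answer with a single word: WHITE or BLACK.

Answer: WHITE

Derivation:
Step 1: on WHITE (5,7): turn R to E, flip to black, move to (5,8). |black|=2
Step 2: on WHITE (5,8): turn R to S, flip to black, move to (6,8). |black|=3
Step 3: on WHITE (6,8): turn R to W, flip to black, move to (6,7). |black|=4
Step 4: on WHITE (6,7): turn R to N, flip to black, move to (5,7). |black|=5
Step 5: on BLACK (5,7): turn L to W, flip to white, move to (5,6). |black|=4
Step 6: on WHITE (5,6): turn R to N, flip to black, move to (4,6). |black|=5
Step 7: on WHITE (4,6): turn R to E, flip to black, move to (4,7). |black|=6
Step 8: on WHITE (4,7): turn R to S, flip to black, move to (5,7). |black|=7
Step 9: on WHITE (5,7): turn R to W, flip to black, move to (5,6). |black|=8
Step 10: on BLACK (5,6): turn L to S, flip to white, move to (6,6). |black|=7
Step 11: on WHITE (6,6): turn R to W, flip to black, move to (6,5). |black|=8
Step 12: on WHITE (6,5): turn R to N, flip to black, move to (5,5). |black|=9
Step 13: on WHITE (5,5): turn R to E, flip to black, move to (5,6). |black|=10
Step 14: on WHITE (5,6): turn R to S, flip to black, move to (6,6). |black|=11
Step 15: on BLACK (6,6): turn L to E, flip to white, move to (6,7). |black|=10
Step 16: on BLACK (6,7): turn L to N, flip to white, move to (5,7). |black|=9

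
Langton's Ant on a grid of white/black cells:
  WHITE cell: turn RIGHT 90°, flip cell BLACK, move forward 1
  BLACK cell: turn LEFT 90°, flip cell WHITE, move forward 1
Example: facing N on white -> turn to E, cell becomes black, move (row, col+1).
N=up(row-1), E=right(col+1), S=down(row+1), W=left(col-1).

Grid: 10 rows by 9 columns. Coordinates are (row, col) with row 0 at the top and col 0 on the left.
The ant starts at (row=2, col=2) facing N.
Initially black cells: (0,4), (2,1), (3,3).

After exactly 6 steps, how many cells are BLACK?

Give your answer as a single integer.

Answer: 7

Derivation:
Step 1: on WHITE (2,2): turn R to E, flip to black, move to (2,3). |black|=4
Step 2: on WHITE (2,3): turn R to S, flip to black, move to (3,3). |black|=5
Step 3: on BLACK (3,3): turn L to E, flip to white, move to (3,4). |black|=4
Step 4: on WHITE (3,4): turn R to S, flip to black, move to (4,4). |black|=5
Step 5: on WHITE (4,4): turn R to W, flip to black, move to (4,3). |black|=6
Step 6: on WHITE (4,3): turn R to N, flip to black, move to (3,3). |black|=7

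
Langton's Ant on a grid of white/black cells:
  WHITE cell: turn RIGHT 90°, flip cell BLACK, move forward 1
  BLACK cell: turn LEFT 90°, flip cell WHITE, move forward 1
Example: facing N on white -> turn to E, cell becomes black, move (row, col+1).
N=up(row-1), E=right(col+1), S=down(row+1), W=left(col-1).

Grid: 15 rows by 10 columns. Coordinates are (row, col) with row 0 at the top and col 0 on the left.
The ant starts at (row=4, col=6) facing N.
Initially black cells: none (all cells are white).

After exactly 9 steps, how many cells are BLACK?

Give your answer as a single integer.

Step 1: on WHITE (4,6): turn R to E, flip to black, move to (4,7). |black|=1
Step 2: on WHITE (4,7): turn R to S, flip to black, move to (5,7). |black|=2
Step 3: on WHITE (5,7): turn R to W, flip to black, move to (5,6). |black|=3
Step 4: on WHITE (5,6): turn R to N, flip to black, move to (4,6). |black|=4
Step 5: on BLACK (4,6): turn L to W, flip to white, move to (4,5). |black|=3
Step 6: on WHITE (4,5): turn R to N, flip to black, move to (3,5). |black|=4
Step 7: on WHITE (3,5): turn R to E, flip to black, move to (3,6). |black|=5
Step 8: on WHITE (3,6): turn R to S, flip to black, move to (4,6). |black|=6
Step 9: on WHITE (4,6): turn R to W, flip to black, move to (4,5). |black|=7

Answer: 7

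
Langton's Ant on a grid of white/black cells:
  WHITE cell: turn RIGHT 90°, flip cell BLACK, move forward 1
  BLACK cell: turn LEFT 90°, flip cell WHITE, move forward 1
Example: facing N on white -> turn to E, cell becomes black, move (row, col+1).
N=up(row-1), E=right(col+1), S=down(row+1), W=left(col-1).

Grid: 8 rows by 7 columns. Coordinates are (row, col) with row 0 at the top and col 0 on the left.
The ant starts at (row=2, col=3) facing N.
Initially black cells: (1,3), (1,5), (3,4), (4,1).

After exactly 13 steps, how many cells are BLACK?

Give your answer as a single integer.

Step 1: on WHITE (2,3): turn R to E, flip to black, move to (2,4). |black|=5
Step 2: on WHITE (2,4): turn R to S, flip to black, move to (3,4). |black|=6
Step 3: on BLACK (3,4): turn L to E, flip to white, move to (3,5). |black|=5
Step 4: on WHITE (3,5): turn R to S, flip to black, move to (4,5). |black|=6
Step 5: on WHITE (4,5): turn R to W, flip to black, move to (4,4). |black|=7
Step 6: on WHITE (4,4): turn R to N, flip to black, move to (3,4). |black|=8
Step 7: on WHITE (3,4): turn R to E, flip to black, move to (3,5). |black|=9
Step 8: on BLACK (3,5): turn L to N, flip to white, move to (2,5). |black|=8
Step 9: on WHITE (2,5): turn R to E, flip to black, move to (2,6). |black|=9
Step 10: on WHITE (2,6): turn R to S, flip to black, move to (3,6). |black|=10
Step 11: on WHITE (3,6): turn R to W, flip to black, move to (3,5). |black|=11
Step 12: on WHITE (3,5): turn R to N, flip to black, move to (2,5). |black|=12
Step 13: on BLACK (2,5): turn L to W, flip to white, move to (2,4). |black|=11

Answer: 11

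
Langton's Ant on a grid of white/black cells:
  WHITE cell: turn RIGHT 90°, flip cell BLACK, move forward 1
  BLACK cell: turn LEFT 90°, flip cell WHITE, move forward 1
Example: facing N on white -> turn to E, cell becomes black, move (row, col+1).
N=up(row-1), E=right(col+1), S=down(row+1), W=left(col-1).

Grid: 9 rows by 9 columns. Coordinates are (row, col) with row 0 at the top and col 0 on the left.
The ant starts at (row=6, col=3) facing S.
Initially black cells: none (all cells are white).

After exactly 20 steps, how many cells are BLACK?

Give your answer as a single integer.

Step 1: on WHITE (6,3): turn R to W, flip to black, move to (6,2). |black|=1
Step 2: on WHITE (6,2): turn R to N, flip to black, move to (5,2). |black|=2
Step 3: on WHITE (5,2): turn R to E, flip to black, move to (5,3). |black|=3
Step 4: on WHITE (5,3): turn R to S, flip to black, move to (6,3). |black|=4
Step 5: on BLACK (6,3): turn L to E, flip to white, move to (6,4). |black|=3
Step 6: on WHITE (6,4): turn R to S, flip to black, move to (7,4). |black|=4
Step 7: on WHITE (7,4): turn R to W, flip to black, move to (7,3). |black|=5
Step 8: on WHITE (7,3): turn R to N, flip to black, move to (6,3). |black|=6
Step 9: on WHITE (6,3): turn R to E, flip to black, move to (6,4). |black|=7
Step 10: on BLACK (6,4): turn L to N, flip to white, move to (5,4). |black|=6
Step 11: on WHITE (5,4): turn R to E, flip to black, move to (5,5). |black|=7
Step 12: on WHITE (5,5): turn R to S, flip to black, move to (6,5). |black|=8
Step 13: on WHITE (6,5): turn R to W, flip to black, move to (6,4). |black|=9
Step 14: on WHITE (6,4): turn R to N, flip to black, move to (5,4). |black|=10
Step 15: on BLACK (5,4): turn L to W, flip to white, move to (5,3). |black|=9
Step 16: on BLACK (5,3): turn L to S, flip to white, move to (6,3). |black|=8
Step 17: on BLACK (6,3): turn L to E, flip to white, move to (6,4). |black|=7
Step 18: on BLACK (6,4): turn L to N, flip to white, move to (5,4). |black|=6
Step 19: on WHITE (5,4): turn R to E, flip to black, move to (5,5). |black|=7
Step 20: on BLACK (5,5): turn L to N, flip to white, move to (4,5). |black|=6

Answer: 6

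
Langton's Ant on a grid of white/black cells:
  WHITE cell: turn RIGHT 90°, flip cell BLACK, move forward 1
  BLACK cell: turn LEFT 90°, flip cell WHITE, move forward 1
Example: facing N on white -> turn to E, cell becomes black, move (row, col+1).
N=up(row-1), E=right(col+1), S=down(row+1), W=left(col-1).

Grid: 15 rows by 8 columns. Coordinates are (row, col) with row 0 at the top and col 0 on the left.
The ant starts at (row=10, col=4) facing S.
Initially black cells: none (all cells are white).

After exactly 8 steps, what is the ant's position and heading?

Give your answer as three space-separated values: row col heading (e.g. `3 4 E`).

Step 1: on WHITE (10,4): turn R to W, flip to black, move to (10,3). |black|=1
Step 2: on WHITE (10,3): turn R to N, flip to black, move to (9,3). |black|=2
Step 3: on WHITE (9,3): turn R to E, flip to black, move to (9,4). |black|=3
Step 4: on WHITE (9,4): turn R to S, flip to black, move to (10,4). |black|=4
Step 5: on BLACK (10,4): turn L to E, flip to white, move to (10,5). |black|=3
Step 6: on WHITE (10,5): turn R to S, flip to black, move to (11,5). |black|=4
Step 7: on WHITE (11,5): turn R to W, flip to black, move to (11,4). |black|=5
Step 8: on WHITE (11,4): turn R to N, flip to black, move to (10,4). |black|=6

Answer: 10 4 N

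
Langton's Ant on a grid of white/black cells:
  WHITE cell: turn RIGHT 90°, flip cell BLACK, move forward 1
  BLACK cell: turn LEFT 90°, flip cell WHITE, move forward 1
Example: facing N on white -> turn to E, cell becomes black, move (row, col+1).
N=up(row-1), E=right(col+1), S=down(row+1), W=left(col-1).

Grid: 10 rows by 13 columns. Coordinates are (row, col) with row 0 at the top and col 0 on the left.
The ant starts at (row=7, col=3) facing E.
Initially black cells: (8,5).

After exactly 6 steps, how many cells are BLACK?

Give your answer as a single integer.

Step 1: on WHITE (7,3): turn R to S, flip to black, move to (8,3). |black|=2
Step 2: on WHITE (8,3): turn R to W, flip to black, move to (8,2). |black|=3
Step 3: on WHITE (8,2): turn R to N, flip to black, move to (7,2). |black|=4
Step 4: on WHITE (7,2): turn R to E, flip to black, move to (7,3). |black|=5
Step 5: on BLACK (7,3): turn L to N, flip to white, move to (6,3). |black|=4
Step 6: on WHITE (6,3): turn R to E, flip to black, move to (6,4). |black|=5

Answer: 5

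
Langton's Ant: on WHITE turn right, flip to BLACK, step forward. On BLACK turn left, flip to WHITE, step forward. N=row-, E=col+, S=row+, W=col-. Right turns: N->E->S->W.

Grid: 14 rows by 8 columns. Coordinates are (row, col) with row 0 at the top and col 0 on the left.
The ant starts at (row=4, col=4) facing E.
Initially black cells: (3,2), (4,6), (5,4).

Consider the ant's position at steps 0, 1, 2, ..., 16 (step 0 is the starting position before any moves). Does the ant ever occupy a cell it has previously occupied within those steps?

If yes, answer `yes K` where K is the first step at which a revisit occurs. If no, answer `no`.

Answer: yes 5

Derivation:
Step 1: on WHITE (4,4): turn R to S, flip to black, move to (5,4). |black|=4 — new cell
Step 2: on BLACK (5,4): turn L to E, flip to white, move to (5,5). |black|=3 — new cell
Step 3: on WHITE (5,5): turn R to S, flip to black, move to (6,5). |black|=4 — new cell
Step 4: on WHITE (6,5): turn R to W, flip to black, move to (6,4). |black|=5 — new cell
Step 5: on WHITE (6,4): turn R to N, flip to black, move to (5,4). |black|=6 — REVISIT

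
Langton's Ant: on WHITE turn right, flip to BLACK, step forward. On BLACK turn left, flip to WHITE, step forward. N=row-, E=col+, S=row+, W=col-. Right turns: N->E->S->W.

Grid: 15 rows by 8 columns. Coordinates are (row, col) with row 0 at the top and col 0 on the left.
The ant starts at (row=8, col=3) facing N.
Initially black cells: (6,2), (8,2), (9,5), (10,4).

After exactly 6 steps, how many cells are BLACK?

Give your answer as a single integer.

Step 1: on WHITE (8,3): turn R to E, flip to black, move to (8,4). |black|=5
Step 2: on WHITE (8,4): turn R to S, flip to black, move to (9,4). |black|=6
Step 3: on WHITE (9,4): turn R to W, flip to black, move to (9,3). |black|=7
Step 4: on WHITE (9,3): turn R to N, flip to black, move to (8,3). |black|=8
Step 5: on BLACK (8,3): turn L to W, flip to white, move to (8,2). |black|=7
Step 6: on BLACK (8,2): turn L to S, flip to white, move to (9,2). |black|=6

Answer: 6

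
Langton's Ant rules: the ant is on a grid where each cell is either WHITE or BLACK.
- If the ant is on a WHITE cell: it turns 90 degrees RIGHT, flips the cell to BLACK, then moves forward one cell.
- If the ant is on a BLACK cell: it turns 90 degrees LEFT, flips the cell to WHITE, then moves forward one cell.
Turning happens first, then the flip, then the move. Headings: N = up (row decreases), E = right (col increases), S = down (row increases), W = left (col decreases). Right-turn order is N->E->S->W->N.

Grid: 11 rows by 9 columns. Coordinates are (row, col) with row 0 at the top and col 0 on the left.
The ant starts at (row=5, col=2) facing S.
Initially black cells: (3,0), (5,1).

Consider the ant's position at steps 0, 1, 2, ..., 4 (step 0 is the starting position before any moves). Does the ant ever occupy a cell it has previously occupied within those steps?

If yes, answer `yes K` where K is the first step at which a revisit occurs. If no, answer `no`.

Answer: no

Derivation:
Step 1: on WHITE (5,2): turn R to W, flip to black, move to (5,1). |black|=3 — new cell
Step 2: on BLACK (5,1): turn L to S, flip to white, move to (6,1). |black|=2 — new cell
Step 3: on WHITE (6,1): turn R to W, flip to black, move to (6,0). |black|=3 — new cell
Step 4: on WHITE (6,0): turn R to N, flip to black, move to (5,0). |black|=4 — new cell
No revisit within 4 steps.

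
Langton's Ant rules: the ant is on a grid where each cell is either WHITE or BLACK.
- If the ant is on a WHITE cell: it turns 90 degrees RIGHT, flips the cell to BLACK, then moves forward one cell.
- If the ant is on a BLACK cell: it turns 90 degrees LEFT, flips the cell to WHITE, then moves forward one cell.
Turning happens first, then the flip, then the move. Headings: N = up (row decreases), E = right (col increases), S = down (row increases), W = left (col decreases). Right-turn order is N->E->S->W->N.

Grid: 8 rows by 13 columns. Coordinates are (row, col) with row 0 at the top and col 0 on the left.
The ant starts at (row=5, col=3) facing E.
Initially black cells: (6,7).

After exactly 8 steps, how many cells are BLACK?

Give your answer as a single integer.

Answer: 7

Derivation:
Step 1: on WHITE (5,3): turn R to S, flip to black, move to (6,3). |black|=2
Step 2: on WHITE (6,3): turn R to W, flip to black, move to (6,2). |black|=3
Step 3: on WHITE (6,2): turn R to N, flip to black, move to (5,2). |black|=4
Step 4: on WHITE (5,2): turn R to E, flip to black, move to (5,3). |black|=5
Step 5: on BLACK (5,3): turn L to N, flip to white, move to (4,3). |black|=4
Step 6: on WHITE (4,3): turn R to E, flip to black, move to (4,4). |black|=5
Step 7: on WHITE (4,4): turn R to S, flip to black, move to (5,4). |black|=6
Step 8: on WHITE (5,4): turn R to W, flip to black, move to (5,3). |black|=7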